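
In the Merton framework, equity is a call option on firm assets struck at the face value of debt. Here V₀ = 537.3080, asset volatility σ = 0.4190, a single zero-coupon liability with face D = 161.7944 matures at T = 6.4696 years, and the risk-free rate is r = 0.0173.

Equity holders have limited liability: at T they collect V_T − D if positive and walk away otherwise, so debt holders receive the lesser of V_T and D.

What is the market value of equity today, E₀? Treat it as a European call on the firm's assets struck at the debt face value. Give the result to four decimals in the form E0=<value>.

E0=406.8445

d₁ = [ln(V₀/D) + (r + σ²/2)T] / (σ√T)
   = [ln(537.3080/161.7944) + (0.0173 + 0.5·0.4190²)·6.4696] / (0.4190·√6.4696)
   = [1.200245 + 0.679829] / 1.065744 = 1.764096
d₂ = d₁ − σ√T = 1.764096 − 1.065744 = 0.698352
N(d₁) = 0.961142,  N(d₂) = 0.757522,  e^(−rT) = 0.894112
E₀ = V₀·N(d₁) − D·e^(−rT)·N(d₂)
   = 537.3080·0.961142 − 161.7944·0.894112·0.757522 = 406.844493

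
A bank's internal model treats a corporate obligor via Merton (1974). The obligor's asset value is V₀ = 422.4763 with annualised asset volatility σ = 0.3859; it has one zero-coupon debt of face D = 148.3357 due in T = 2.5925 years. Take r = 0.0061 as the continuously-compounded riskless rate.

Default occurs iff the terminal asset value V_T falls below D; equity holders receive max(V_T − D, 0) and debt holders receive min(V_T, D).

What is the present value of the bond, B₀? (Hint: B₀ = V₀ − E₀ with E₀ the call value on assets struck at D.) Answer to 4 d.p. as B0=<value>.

d₁ = [ln(V₀/D) + (r + σ²/2)T] / (σ√T)
   = [ln(422.4763/148.3357) + (0.0061 + 0.5·0.3859²)·2.5925] / (0.3859·√2.5925)
   = [1.046655 + 0.208850] / 0.621347 = 2.020619
d₂ = d₁ − σ√T = 2.020619 − 0.621347 = 1.399272
N(d₁) = 0.978340,  N(d₂) = 0.919134,  e^(−rT) = 0.984310
E₀ = V₀·N(d₁) − D·e^(−rT)·N(d₂)
   = 422.4763·0.978340 − 148.3357·0.984310·0.919134 = 279.124362
B₀ = V₀ − E₀ = 422.4763 − 279.124362 = 143.351938

B0=143.3519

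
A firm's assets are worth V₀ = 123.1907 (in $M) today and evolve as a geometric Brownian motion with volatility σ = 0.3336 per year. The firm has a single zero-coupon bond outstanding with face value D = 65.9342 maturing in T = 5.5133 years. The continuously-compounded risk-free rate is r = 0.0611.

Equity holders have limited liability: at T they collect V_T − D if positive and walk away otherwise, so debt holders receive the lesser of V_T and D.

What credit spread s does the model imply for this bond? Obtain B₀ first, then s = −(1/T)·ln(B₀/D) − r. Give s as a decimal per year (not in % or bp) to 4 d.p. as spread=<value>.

d₁ = [ln(V₀/D) + (r + σ²/2)T] / (σ√T)
   = [ln(123.1907/65.9342) + (0.0611 + 0.5·0.3336²)·5.5133] / (0.3336·√5.5133)
   = [0.625076 + 0.643647] / 0.783307 = 1.619702
d₂ = d₁ − σ√T = 1.619702 − 0.783307 = 0.836395
N(d₁) = 0.947352,  N(d₂) = 0.798534,  e^(−rT) = 0.714007
E₀ = V₀·N(d₁) − D·e^(−rT)·N(d₂)
   = 123.1907·0.947352 − 65.9342·0.714007·0.798534 = 79.111986
B₀ = V₀ − E₀ = 123.1907 − 79.111986 = 44.078714
spread = −(1/T)·ln(B₀/D) − r = −(1/5.5133)·ln(44.078714/65.9342) − 0.0611 = 0.01193798

spread=0.0119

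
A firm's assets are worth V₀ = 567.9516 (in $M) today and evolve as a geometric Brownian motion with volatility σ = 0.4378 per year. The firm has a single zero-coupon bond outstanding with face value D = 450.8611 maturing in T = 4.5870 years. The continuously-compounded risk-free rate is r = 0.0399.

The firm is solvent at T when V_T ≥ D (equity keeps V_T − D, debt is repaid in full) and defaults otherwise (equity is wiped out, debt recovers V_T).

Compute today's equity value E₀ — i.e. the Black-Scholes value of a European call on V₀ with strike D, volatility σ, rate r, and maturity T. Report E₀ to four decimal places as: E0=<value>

d₁ = [ln(V₀/D) + (r + σ²/2)T] / (σ√T)
   = [ln(567.9516/450.8611) + (0.0399 + 0.5·0.4378²)·4.5870] / (0.4378·√4.5870)
   = [0.230877 + 0.622614] / 0.937649 = 0.910246
d₂ = d₁ − σ√T = 0.910246 − 0.937649 = -0.027403
N(d₁) = 0.818654,  N(d₂) = 0.489069,  e^(−rT) = 0.832750
E₀ = V₀·N(d₁) − D·e^(−rT)·N(d₂)
   = 567.9516·0.818654 − 450.8611·0.832750·0.489069 = 281.332225

E0=281.3322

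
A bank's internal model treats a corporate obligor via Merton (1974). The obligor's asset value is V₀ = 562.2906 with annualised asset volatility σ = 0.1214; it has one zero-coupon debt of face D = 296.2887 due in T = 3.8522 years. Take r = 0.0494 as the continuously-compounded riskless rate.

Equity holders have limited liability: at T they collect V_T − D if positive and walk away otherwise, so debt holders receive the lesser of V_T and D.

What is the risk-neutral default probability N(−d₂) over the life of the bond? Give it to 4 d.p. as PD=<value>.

d₁ = [ln(V₀/D) + (r + σ²/2)T] / (σ√T)
   = [ln(562.2906/296.2887) + (0.0494 + 0.5·0.1214²)·3.8522] / (0.1214·√3.8522)
   = [0.640684 + 0.218685] / 0.238272 = 3.606675
d₂ = d₁ − σ√T = 3.606675 − 0.238272 = 3.368403
risk-neutral PD = N(−d₂) = N(-3.368403) = 0.000378

PD=0.0004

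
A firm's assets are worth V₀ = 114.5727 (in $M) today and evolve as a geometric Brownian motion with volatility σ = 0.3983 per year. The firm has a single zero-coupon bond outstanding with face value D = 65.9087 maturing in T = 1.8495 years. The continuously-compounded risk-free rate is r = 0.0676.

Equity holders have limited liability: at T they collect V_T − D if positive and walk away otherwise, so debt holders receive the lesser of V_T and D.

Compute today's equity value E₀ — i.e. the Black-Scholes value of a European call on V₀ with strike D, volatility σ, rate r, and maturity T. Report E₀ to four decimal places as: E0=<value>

E0=58.5842

d₁ = [ln(V₀/D) + (r + σ²/2)T] / (σ√T)
   = [ln(114.5727/65.9087) + (0.0676 + 0.5·0.3983²)·1.8495] / (0.3983·√1.8495)
   = [0.552939 + 0.271731] / 0.541673 = 1.522449
d₂ = d₁ − σ√T = 1.522449 − 0.541673 = 0.980776
N(d₁) = 0.936052,  N(d₂) = 0.836648,  e^(−rT) = 0.882474
E₀ = V₀·N(d₁) − D·e^(−rT)·N(d₂)
   = 114.5727·0.936052 − 65.9087·0.882474·0.836648 = 58.584246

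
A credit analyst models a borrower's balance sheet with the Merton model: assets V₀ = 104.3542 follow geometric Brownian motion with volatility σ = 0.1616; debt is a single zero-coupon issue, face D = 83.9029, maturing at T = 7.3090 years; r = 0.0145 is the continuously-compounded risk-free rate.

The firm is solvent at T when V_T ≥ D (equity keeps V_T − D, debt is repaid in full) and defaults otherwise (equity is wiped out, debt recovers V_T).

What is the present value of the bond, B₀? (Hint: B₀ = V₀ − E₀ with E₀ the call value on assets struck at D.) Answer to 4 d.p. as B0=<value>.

B0=70.3788

d₁ = [ln(V₀/D) + (r + σ²/2)T] / (σ√T)
   = [ln(104.3542/83.9029) + (0.0145 + 0.5·0.1616²)·7.3090] / (0.1616·√7.3090)
   = [0.218131 + 0.201416] / 0.436888 = 0.960307
d₂ = d₁ − σ√T = 0.960307 − 0.436888 = 0.523419
N(d₁) = 0.831550,  N(d₂) = 0.699659,  e^(−rT) = 0.899442
E₀ = V₀·N(d₁) − D·e^(−rT)·N(d₂)
   = 104.3542·0.831550 − 83.9029·0.899442·0.699659 = 33.975398
B₀ = V₀ − E₀ = 104.3542 − 33.975398 = 70.378802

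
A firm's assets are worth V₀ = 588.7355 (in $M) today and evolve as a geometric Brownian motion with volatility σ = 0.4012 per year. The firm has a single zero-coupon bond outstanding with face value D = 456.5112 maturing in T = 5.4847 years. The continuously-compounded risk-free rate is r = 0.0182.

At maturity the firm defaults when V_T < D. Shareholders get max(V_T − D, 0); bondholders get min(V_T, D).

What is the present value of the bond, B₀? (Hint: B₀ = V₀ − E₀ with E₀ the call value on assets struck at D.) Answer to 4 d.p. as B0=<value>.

B0=308.1951

d₁ = [ln(V₀/D) + (r + σ²/2)T] / (σ√T)
   = [ln(588.7355/456.5112) + (0.0182 + 0.5·0.4012²)·5.4847] / (0.4012·√5.4847)
   = [0.254364 + 0.541234] / 0.939588 = 0.846752
d₂ = d₁ − σ√T = 0.846752 − 0.939588 = -0.092836
N(d₁) = 0.801433,  N(d₂) = 0.463017,  e^(−rT) = 0.904999
E₀ = V₀·N(d₁) − D·e^(−rT)·N(d₂)
   = 588.7355·0.801433 − 456.5112·0.904999·0.463017 = 280.540407
B₀ = V₀ − E₀ = 588.7355 − 280.540407 = 308.195093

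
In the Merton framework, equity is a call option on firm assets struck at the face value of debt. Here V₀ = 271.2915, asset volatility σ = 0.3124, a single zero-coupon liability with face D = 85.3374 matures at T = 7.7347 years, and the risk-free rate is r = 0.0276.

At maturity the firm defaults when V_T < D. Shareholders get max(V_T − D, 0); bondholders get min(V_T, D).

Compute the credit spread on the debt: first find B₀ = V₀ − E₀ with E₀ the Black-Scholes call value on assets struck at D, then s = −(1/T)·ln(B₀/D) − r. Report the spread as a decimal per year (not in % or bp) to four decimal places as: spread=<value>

d₁ = [ln(V₀/D) + (r + σ²/2)T] / (σ√T)
   = [ln(271.2915/85.3374) + (0.0276 + 0.5·0.3124²)·7.7347] / (0.3124·√7.7347)
   = [1.156581 + 0.590907] / 0.868826 = 2.011321
d₂ = d₁ − σ√T = 2.011321 − 0.868826 = 1.142495
N(d₁) = 0.977854,  N(d₂) = 0.873376,  e^(−rT) = 0.807770
E₀ = V₀·N(d₁) − D·e^(−rT)·N(d₂)
   = 271.2915·0.977854 − 85.3374·0.807770·0.873376 = 205.079116
B₀ = V₀ − E₀ = 271.2915 − 205.079116 = 66.212384
spread = −(1/T)·ln(B₀/D) − r = −(1/7.7347)·ln(66.212384/85.3374) − 0.0276 = 0.00520609

spread=0.0052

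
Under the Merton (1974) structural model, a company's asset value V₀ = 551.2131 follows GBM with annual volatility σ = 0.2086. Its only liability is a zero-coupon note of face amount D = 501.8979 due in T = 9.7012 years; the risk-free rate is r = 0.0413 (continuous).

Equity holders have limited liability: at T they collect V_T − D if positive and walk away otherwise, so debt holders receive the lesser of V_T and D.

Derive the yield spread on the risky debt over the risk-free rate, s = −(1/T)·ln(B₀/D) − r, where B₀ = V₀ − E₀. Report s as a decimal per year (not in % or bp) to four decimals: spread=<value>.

spread=0.0113

d₁ = [ln(V₀/D) + (r + σ²/2)T] / (σ√T)
   = [ln(551.2131/501.8979) + (0.0413 + 0.5·0.2086²)·9.7012] / (0.2086·√9.7012)
   = [0.093725 + 0.611728] / 0.649721 = 1.085778
d₂ = d₁ − σ√T = 1.085778 − 0.649721 = 0.436057
N(d₁) = 0.861211,  N(d₂) = 0.668602,  e^(−rT) = 0.669878
E₀ = V₀·N(d₁) − D·e^(−rT)·N(d₂)
   = 551.2131·0.861211 − 501.8979·0.669878·0.668602 = 249.919972
B₀ = V₀ − E₀ = 551.2131 − 249.919972 = 301.293128
spread = −(1/T)·ln(B₀/D) − r = −(1/9.7012)·ln(301.293128/501.8979) − 0.0413 = 0.01130309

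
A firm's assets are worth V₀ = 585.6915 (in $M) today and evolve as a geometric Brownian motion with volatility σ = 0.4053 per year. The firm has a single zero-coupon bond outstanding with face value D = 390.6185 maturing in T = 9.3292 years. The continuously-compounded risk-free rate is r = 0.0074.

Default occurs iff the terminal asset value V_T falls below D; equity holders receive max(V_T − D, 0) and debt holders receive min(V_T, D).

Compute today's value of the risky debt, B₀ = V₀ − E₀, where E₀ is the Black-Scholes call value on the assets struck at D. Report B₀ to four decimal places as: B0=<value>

d₁ = [ln(V₀/D) + (r + σ²/2)T] / (σ√T)
   = [ln(585.6915/390.6185) + (0.0074 + 0.5·0.4053²)·9.3292] / (0.4053·√9.3292)
   = [0.405062 + 0.835281] / 1.237938 = 1.001943
d₂ = d₁ − σ√T = 1.001943 − 1.237938 = -0.235995
N(d₁) = 0.841814,  N(d₂) = 0.406718,  e^(−rT) = 0.933293
E₀ = V₀·N(d₁) − D·e^(−rT)·N(d₂)
   = 585.6915·0.841814 − 390.6185·0.933293·0.406718 = 344.769695
B₀ = V₀ − E₀ = 585.6915 − 344.769695 = 240.921805

B0=240.9218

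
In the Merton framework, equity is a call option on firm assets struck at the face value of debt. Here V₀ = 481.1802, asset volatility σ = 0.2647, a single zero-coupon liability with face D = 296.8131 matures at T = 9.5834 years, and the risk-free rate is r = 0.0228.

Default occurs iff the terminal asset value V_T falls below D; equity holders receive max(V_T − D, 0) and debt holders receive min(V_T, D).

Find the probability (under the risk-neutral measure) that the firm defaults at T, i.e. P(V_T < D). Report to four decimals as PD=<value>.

d₁ = [ln(V₀/D) + (r + σ²/2)T] / (σ√T)
   = [ln(481.1802/296.8131) + (0.0228 + 0.5·0.2647²)·9.5834] / (0.2647·√9.5834)
   = [0.483139 + 0.554237] / 0.819434 = 1.265968
d₂ = d₁ − σ√T = 1.265968 − 0.819434 = 0.446534
risk-neutral PD = N(−d₂) = N(-0.446534) = 0.327606

PD=0.3276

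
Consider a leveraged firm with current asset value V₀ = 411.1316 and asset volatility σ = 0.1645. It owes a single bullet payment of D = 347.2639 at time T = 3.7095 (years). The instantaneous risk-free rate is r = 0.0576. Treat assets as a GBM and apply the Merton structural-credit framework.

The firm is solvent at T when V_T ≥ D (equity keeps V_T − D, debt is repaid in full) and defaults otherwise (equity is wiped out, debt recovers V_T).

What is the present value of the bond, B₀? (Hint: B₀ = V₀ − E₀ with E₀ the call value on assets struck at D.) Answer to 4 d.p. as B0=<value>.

B0=274.5601

d₁ = [ln(V₀/D) + (r + σ²/2)T] / (σ√T)
   = [ln(411.1316/347.2639) + (0.0576 + 0.5·0.1645²)·3.7095] / (0.1645·√3.7095)
   = [0.168828 + 0.263857] / 0.316828 = 1.365680
d₂ = d₁ − σ√T = 1.365680 − 0.316828 = 1.048852
N(d₁) = 0.913980,  N(d₂) = 0.852877,  e^(−rT) = 0.807617
E₀ = V₀·N(d₁) − D·e^(−rT)·N(d₂)
   = 411.1316·0.913980 − 347.2639·0.807617·0.852877 = 136.571512
B₀ = V₀ − E₀ = 411.1316 − 136.571512 = 274.560088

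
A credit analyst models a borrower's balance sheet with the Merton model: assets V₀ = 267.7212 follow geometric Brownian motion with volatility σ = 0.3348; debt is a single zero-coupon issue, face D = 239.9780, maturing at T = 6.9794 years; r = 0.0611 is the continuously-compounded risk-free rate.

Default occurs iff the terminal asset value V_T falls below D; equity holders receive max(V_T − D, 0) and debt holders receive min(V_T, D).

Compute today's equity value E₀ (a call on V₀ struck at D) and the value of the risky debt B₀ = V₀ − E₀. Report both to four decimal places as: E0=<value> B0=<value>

E0=139.7747 B0=127.9465

d₁ = [ln(V₀/D) + (r + σ²/2)T] / (σ√T)
   = [ln(267.7212/239.9780) + (0.0611 + 0.5·0.3348²)·6.9794] / (0.3348·√6.9794)
   = [0.109399 + 0.817605] / 0.884493 = 1.048063
d₂ = d₁ − σ√T = 1.048063 − 0.884493 = 0.163570
N(d₁) = 0.852695,  N(d₂) = 0.564965,  e^(−rT) = 0.652828
E₀ = V₀·N(d₁) − D·e^(−rT)·N(d₂)
   = 267.7212·0.852695 − 239.9780·0.652828·0.564965 = 139.774669
B₀ = V₀ − E₀ = 267.7212 − 139.774669 = 127.946531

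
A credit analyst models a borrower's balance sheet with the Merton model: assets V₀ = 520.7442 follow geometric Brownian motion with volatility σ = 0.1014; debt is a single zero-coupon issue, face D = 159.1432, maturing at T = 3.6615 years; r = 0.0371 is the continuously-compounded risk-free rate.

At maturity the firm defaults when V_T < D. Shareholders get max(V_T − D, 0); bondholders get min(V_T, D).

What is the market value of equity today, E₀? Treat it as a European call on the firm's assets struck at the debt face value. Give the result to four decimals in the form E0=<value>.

d₁ = [ln(V₀/D) + (r + σ²/2)T] / (σ√T)
   = [ln(520.7442/159.1432) + (0.0371 + 0.5·0.1014²)·3.6615] / (0.1014·√3.6615)
   = [1.185455 + 0.154665] / 0.194029 = 6.906789
d₂ = d₁ − σ√T = 6.906789 − 0.194029 = 6.712759
N(d₁) = 1.000000,  N(d₂) = 1.000000,  e^(−rT) = 0.872981
E₀ = V₀·N(d₁) − D·e^(−rT)·N(d₂)
   = 520.7442·1.000000 − 159.1432·0.872981·1.000000 = 381.815233

E0=381.8152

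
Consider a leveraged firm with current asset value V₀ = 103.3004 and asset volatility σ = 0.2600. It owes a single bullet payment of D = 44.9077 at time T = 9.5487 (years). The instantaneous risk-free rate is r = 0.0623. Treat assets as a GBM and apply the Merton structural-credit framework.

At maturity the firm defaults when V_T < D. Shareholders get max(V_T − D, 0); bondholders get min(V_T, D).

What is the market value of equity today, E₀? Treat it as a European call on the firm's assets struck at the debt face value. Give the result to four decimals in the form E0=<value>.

E0=79.1058

d₁ = [ln(V₀/D) + (r + σ²/2)T] / (σ√T)
   = [ln(103.3004/44.9077) + (0.0623 + 0.5·0.2600²)·9.5487] / (0.2600·√9.5487)
   = [0.833032 + 0.917630] / 0.803425 = 2.178998
d₂ = d₁ − σ√T = 2.178998 − 0.803425 = 1.375573
N(d₁) = 0.985334,  N(d₂) = 0.915523,  e^(−rT) = 0.551627
E₀ = V₀·N(d₁) − D·e^(−rT)·N(d₂)
   = 103.3004·0.985334 − 44.9077·0.551627·0.915523 = 79.105814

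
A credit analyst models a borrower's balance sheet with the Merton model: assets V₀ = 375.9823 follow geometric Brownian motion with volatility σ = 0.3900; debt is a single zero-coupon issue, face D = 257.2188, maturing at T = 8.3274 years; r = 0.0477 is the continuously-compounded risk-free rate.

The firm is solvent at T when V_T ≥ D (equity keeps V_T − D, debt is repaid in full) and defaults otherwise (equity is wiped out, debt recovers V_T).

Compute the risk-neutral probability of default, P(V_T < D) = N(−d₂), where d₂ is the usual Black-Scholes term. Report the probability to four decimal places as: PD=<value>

d₁ = [ln(V₀/D) + (r + σ²/2)T] / (σ√T)
   = [ln(375.9823/257.2188) + (0.0477 + 0.5·0.3900²)·8.3274] / (0.3900·√8.3274)
   = [0.379615 + 1.030516] / 1.125432 = 1.252968
d₂ = d₁ − σ√T = 1.252968 − 1.125432 = 0.127536
risk-neutral PD = N(−d₂) = N(-0.127536) = 0.449258

PD=0.4493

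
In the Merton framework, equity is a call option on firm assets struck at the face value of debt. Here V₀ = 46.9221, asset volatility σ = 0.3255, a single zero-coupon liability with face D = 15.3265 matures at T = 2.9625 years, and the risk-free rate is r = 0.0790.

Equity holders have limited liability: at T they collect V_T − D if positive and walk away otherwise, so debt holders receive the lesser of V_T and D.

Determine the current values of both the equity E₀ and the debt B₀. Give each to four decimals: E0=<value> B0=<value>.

d₁ = [ln(V₀/D) + (r + σ²/2)T] / (σ√T)
   = [ln(46.9221/15.3265) + (0.0790 + 0.5·0.3255²)·2.9625] / (0.3255·√2.9625)
   = [1.118905 + 0.390976] / 0.560248 = 2.695025
d₂ = d₁ − σ√T = 2.695025 − 0.560248 = 2.134777
N(d₁) = 0.996481,  N(d₂) = 0.983610,  e^(−rT) = 0.791332
E₀ = V₀·N(d₁) − D·e^(−rT)·N(d₂)
   = 46.9221·0.996481 − 15.3265·0.791332·0.983610 = 34.827400
B₀ = V₀ − E₀ = 46.9221 − 34.827400 = 12.094700

E0=34.8274 B0=12.0947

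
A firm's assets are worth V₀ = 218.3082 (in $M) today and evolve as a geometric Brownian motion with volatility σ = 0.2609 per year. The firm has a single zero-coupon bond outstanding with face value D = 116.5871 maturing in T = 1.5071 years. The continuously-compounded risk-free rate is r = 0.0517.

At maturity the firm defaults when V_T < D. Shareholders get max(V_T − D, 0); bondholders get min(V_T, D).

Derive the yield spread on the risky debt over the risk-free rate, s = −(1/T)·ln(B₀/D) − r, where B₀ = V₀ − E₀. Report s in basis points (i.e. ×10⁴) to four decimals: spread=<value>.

d₁ = [ln(V₀/D) + (r + σ²/2)T] / (σ√T)
   = [ln(218.3082/116.5871) + (0.0517 + 0.5·0.2609²)·1.5071] / (0.2609·√1.5071)
   = [0.627269 + 0.129210] / 0.320291 = 2.361849
d₂ = d₁ − σ√T = 2.361849 − 0.320291 = 2.041557
N(d₁) = 0.990908,  N(d₂) = 0.979402,  e^(−rT) = 0.925041
E₀ = V₀·N(d₁) − D·e^(−rT)·N(d₂)
   = 218.3082·0.990908 − 116.5871·0.925041·0.979402 = 110.696892
B₀ = V₀ − E₀ = 218.3082 − 110.696892 = 107.611308
spread = −(1/T)·ln(B₀/D) − r = −(1/1.5071)·ln(107.611308/116.5871) − 0.0517 = 0.00145699
in basis points: 0.00145699 × 10⁴ = 14.5699 bp

spread=14.5699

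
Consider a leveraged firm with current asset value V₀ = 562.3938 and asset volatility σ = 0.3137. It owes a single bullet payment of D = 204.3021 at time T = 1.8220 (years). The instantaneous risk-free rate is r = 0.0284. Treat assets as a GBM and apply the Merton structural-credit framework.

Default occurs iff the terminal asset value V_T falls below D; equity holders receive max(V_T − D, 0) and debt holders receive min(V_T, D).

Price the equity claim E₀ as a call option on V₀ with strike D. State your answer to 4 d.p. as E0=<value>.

E0=368.6582

d₁ = [ln(V₀/D) + (r + σ²/2)T] / (σ√T)
   = [ln(562.3938/204.3021) + (0.0284 + 0.5·0.3137²)·1.8220] / (0.3137·√1.8220)
   = [1.012603 + 0.141394] / 0.423437 = 2.725310
d₂ = d₁ − σ√T = 2.725310 − 0.423437 = 2.301873
N(d₁) = 0.996788,  N(d₂) = 0.989329,  e^(−rT) = 0.949571
E₀ = V₀·N(d₁) − D·e^(−rT)·N(d₂)
   = 562.3938·0.996788 − 204.3021·0.949571·0.989329 = 368.658175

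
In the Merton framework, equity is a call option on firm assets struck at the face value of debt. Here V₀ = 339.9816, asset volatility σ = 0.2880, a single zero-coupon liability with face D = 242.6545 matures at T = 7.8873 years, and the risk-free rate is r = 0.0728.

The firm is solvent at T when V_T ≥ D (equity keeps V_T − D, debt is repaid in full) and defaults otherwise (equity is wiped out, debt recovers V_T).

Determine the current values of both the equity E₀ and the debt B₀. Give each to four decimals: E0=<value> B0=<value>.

E0=214.0755 B0=125.9061

d₁ = [ln(V₀/D) + (r + σ²/2)T] / (σ√T)
   = [ln(339.9816/242.6545) + (0.0728 + 0.5·0.2880²)·7.8873] / (0.2880·√7.8873)
   = [0.337253 + 0.901298] / 0.808829 = 1.531289
d₂ = d₁ − σ√T = 1.531289 − 0.808829 = 0.722460
N(d₁) = 0.937151,  N(d₂) = 0.764994,  e^(−rT) = 0.563158
E₀ = V₀·N(d₁) − D·e^(−rT)·N(d₂)
   = 339.9816·0.937151 − 242.6545·0.563158·0.764994 = 214.075527
B₀ = V₀ − E₀ = 339.9816 − 214.075527 = 125.906073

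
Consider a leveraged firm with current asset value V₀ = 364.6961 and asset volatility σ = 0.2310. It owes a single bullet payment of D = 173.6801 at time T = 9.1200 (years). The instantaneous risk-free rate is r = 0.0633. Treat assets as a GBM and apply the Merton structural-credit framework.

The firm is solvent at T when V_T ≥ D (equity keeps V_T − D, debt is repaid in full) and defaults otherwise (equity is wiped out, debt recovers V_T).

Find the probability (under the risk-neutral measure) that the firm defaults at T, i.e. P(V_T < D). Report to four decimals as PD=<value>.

d₁ = [ln(V₀/D) + (r + σ²/2)T] / (σ√T)
   = [ln(364.6961/173.6801) + (0.0633 + 0.5·0.2310²)·9.1200] / (0.2310·√9.1200)
   = [0.741849 + 0.820622] / 0.697605 = 2.239766
d₂ = d₁ − σ√T = 2.239766 − 0.697605 = 1.542162
risk-neutral PD = N(−d₂) = N(-1.542162) = 0.061517

PD=0.0615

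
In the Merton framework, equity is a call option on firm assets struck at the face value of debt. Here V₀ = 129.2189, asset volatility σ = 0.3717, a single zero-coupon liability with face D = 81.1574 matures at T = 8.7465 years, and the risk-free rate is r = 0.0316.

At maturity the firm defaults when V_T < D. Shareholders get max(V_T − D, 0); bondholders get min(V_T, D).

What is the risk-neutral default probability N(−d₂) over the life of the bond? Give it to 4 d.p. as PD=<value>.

d₁ = [ln(V₀/D) + (r + σ²/2)T] / (σ√T)
   = [ln(129.2189/81.1574) + (0.0316 + 0.5·0.3717²)·8.7465] / (0.3717·√8.7465)
   = [0.465117 + 0.880602] / 1.099284 = 1.224178
d₂ = d₁ − σ√T = 1.224178 − 1.099284 = 0.124895
risk-neutral PD = N(−d₂) = N(-0.124895) = 0.450303

PD=0.4503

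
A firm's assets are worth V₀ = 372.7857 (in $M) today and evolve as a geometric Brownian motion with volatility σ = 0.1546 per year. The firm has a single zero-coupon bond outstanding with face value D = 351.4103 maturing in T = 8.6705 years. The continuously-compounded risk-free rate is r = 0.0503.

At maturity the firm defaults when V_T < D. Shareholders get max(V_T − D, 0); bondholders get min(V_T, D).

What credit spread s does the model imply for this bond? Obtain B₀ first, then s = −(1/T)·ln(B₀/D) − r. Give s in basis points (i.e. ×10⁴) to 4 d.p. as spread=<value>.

spread=47.4491

d₁ = [ln(V₀/D) + (r + σ²/2)T] / (σ√T)
   = [ln(372.7857/351.4103) + (0.0503 + 0.5·0.1546²)·8.6705] / (0.1546·√8.6705)
   = [0.059049 + 0.539744] / 0.455231 = 1.315361
d₂ = d₁ − σ√T = 1.315361 − 0.455231 = 0.860131
N(d₁) = 0.905806,  N(d₂) = 0.805141,  e^(−rT) = 0.646536
E₀ = V₀·N(d₁) − D·e^(−rT)·N(d₂)
   = 372.7857·0.905806 − 351.4103·0.646536·0.805141 = 154.743718
B₀ = V₀ − E₀ = 372.7857 − 154.743718 = 218.041982
spread = −(1/T)·ln(B₀/D) − r = −(1/8.6705)·ln(218.041982/351.4103) − 0.0503 = 0.00474491
in basis points: 0.00474491 × 10⁴ = 47.4491 bp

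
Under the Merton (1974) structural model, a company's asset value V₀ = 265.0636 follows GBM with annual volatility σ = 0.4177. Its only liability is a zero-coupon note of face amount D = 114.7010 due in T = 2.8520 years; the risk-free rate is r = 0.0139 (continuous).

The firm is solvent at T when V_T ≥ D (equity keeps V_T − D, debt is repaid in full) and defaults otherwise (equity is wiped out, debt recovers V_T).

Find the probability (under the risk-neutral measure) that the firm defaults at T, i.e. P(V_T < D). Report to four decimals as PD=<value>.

d₁ = [ln(V₀/D) + (r + σ²/2)T] / (σ√T)
   = [ln(265.0636/114.7010) + (0.0139 + 0.5·0.4177²)·2.8520] / (0.4177·√2.8520)
   = [0.837641 + 0.288442] / 0.705406 = 1.596361
d₂ = d₁ − σ√T = 1.596361 − 0.705406 = 0.890955
risk-neutral PD = N(−d₂) = N(-0.890955) = 0.186477

PD=0.1865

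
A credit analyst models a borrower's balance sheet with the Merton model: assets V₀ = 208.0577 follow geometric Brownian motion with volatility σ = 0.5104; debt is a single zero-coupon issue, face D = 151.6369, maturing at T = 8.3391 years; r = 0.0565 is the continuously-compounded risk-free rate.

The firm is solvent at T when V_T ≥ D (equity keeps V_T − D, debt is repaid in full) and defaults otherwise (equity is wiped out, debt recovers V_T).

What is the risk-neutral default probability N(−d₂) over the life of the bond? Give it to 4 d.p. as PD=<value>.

d₁ = [ln(V₀/D) + (r + σ²/2)T] / (σ√T)
   = [ln(208.0577/151.6369) + (0.0565 + 0.5·0.5104²)·8.3391] / (0.5104·√8.3391)
   = [0.316327 + 1.557361] / 1.473908 = 1.271238
d₂ = d₁ − σ√T = 1.271238 − 1.473908 = -0.202669
risk-neutral PD = N(−d₂) = N(0.202669) = 0.580303

PD=0.5803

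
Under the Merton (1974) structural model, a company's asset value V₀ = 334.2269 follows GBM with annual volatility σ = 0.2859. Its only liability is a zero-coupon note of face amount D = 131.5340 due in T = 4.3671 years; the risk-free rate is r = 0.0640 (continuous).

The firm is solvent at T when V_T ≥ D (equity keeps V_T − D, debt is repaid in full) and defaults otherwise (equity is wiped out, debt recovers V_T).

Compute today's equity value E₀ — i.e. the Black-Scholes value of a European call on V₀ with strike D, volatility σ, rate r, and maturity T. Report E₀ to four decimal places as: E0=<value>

E0=235.5920

d₁ = [ln(V₀/D) + (r + σ²/2)T] / (σ√T)
   = [ln(334.2269/131.5340) + (0.0640 + 0.5·0.2859²)·4.3671] / (0.2859·√4.3671)
   = [0.932555 + 0.457975] / 0.597463 = 2.327392
d₂ = d₁ − σ√T = 2.327392 − 0.597463 = 1.729930
N(d₁) = 0.990028,  N(d₂) = 0.958179,  e^(−rT) = 0.756166
E₀ = V₀·N(d₁) − D·e^(−rT)·N(d₂)
   = 334.2269·0.990028 − 131.5340·0.756166·0.958179 = 235.592012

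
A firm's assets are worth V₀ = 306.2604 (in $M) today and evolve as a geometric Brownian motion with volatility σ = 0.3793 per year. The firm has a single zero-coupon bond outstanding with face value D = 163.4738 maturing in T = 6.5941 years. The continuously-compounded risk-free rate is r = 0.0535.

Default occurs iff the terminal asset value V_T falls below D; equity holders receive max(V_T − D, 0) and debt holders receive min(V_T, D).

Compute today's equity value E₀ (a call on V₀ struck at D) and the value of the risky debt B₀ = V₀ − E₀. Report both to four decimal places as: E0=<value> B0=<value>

d₁ = [ln(V₀/D) + (r + σ²/2)T] / (σ√T)
   = [ln(306.2604/163.4738) + (0.0535 + 0.5·0.3793²)·6.5941] / (0.3793·√6.5941)
   = [0.627783 + 0.827126] / 0.974004 = 1.493741
d₂ = d₁ − σ√T = 1.493741 − 0.974004 = 0.519737
N(d₁) = 0.932378,  N(d₂) = 0.698377,  e^(−rT) = 0.702729
E₀ = V₀·N(d₁) − D·e^(−rT)·N(d₂)
   = 306.2604·0.932378 − 163.4738·0.702729·0.698377 = 205.322634
B₀ = V₀ − E₀ = 306.2604 − 205.322634 = 100.937766

E0=205.3226 B0=100.9378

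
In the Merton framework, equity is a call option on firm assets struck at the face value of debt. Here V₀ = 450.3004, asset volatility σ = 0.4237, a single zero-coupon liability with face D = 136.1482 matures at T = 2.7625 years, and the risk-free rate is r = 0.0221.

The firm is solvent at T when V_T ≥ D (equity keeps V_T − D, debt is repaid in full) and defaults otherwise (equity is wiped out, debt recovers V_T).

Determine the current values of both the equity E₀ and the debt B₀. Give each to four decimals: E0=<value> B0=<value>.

d₁ = [ln(V₀/D) + (r + σ²/2)T] / (σ√T)
   = [ln(450.3004/136.1482) + (0.0221 + 0.5·0.4237²)·2.7625] / (0.4237·√2.7625)
   = [1.196171 + 0.309016] / 0.704222 = 2.137375
d₂ = d₁ − σ√T = 2.137375 − 0.704222 = 1.433153
N(d₁) = 0.983716,  N(d₂) = 0.924093,  e^(−rT) = 0.940775
E₀ = V₀·N(d₁) − D·e^(−rT)·N(d₂)
   = 450.3004·0.983716 − 136.1482·0.940775·0.924093 = 324.605537
B₀ = V₀ − E₀ = 450.3004 − 324.605537 = 125.694863

E0=324.6055 B0=125.6949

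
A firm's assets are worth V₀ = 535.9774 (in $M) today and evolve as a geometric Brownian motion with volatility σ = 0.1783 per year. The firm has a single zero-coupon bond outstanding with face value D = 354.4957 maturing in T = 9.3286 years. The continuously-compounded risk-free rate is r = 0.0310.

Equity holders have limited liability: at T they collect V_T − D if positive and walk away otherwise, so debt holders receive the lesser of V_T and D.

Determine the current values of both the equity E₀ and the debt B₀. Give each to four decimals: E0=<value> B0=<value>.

E0=279.8146 B0=256.1628

d₁ = [ln(V₀/D) + (r + σ²/2)T] / (σ√T)
   = [ln(535.9774/354.4957) + (0.0310 + 0.5·0.1783²)·9.3286] / (0.1783·√9.3286)
   = [0.413396 + 0.437469] / 0.544577 = 1.562431
d₂ = d₁ − σ√T = 1.562431 − 0.544577 = 1.017854
N(d₁) = 0.940907,  N(d₂) = 0.845626,  e^(−rT) = 0.748872
E₀ = V₀·N(d₁) − D·e^(−rT)·N(d₂)
   = 535.9774·0.940907 − 354.4957·0.748872·0.845626 = 279.814612
B₀ = V₀ − E₀ = 535.9774 − 279.814612 = 256.162788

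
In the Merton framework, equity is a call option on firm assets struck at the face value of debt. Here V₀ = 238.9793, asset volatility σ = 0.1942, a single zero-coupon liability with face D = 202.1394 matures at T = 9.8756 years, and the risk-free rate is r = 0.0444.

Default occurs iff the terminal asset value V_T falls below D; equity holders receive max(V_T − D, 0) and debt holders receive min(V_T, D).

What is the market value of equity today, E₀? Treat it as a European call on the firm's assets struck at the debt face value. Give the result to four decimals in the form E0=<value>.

d₁ = [ln(V₀/D) + (r + σ²/2)T] / (σ√T)
   = [ln(238.9793/202.1394) + (0.0444 + 0.5·0.1942²)·9.8756] / (0.1942·√9.8756)
   = [0.167419 + 0.624699] / 0.610283 = 1.297954
d₂ = d₁ − σ√T = 1.297954 − 0.610283 = 0.687671
N(d₁) = 0.902848,  N(d₂) = 0.754170,  e^(−rT) = 0.645018
E₀ = V₀·N(d₁) − D·e^(−rT)·N(d₂)
   = 238.9793·0.902848 − 202.1394·0.645018·0.754170 = 117.430663

E0=117.4307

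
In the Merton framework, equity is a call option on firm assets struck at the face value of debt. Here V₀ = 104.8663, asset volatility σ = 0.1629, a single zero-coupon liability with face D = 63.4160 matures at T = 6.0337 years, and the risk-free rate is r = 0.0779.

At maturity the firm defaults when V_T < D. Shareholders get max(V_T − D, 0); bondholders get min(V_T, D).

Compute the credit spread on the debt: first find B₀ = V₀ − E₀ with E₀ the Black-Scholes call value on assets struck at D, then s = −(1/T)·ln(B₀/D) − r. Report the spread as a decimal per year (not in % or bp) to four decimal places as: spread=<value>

spread=0.0003

d₁ = [ln(V₀/D) + (r + σ²/2)T] / (σ√T)
   = [ln(104.8663/63.4160) + (0.0779 + 0.5·0.1629²)·6.0337] / (0.1629·√6.0337)
   = [0.502970 + 0.550082] / 0.400141 = 2.631702
d₂ = d₁ − σ√T = 2.631702 − 0.400141 = 2.231561
N(d₁) = 0.995752,  N(d₂) = 0.987178,  e^(−rT) = 0.624986
E₀ = V₀·N(d₁) − D·e^(−rT)·N(d₂)
   = 104.8663·0.995752 − 63.4160·0.624986·0.987178 = 65.294881
B₀ = V₀ − E₀ = 104.8663 − 65.294881 = 39.571419
spread = −(1/T)·ln(B₀/D) − r = −(1/6.0337)·ln(39.571419/63.4160) − 0.0779 = 0.00026250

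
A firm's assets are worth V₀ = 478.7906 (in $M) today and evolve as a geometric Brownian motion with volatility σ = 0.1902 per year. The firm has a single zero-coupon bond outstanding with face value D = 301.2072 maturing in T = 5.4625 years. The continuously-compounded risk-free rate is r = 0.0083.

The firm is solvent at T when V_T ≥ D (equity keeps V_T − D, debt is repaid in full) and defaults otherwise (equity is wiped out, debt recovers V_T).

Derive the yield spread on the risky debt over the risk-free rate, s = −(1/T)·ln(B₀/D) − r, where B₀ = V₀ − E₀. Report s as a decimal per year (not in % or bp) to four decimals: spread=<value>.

spread=0.0066

d₁ = [ln(V₀/D) + (r + σ²/2)T] / (σ√T)
   = [ln(478.7906/301.2072) + (0.0083 + 0.5·0.1902²)·5.4625] / (0.1902·√5.4625)
   = [0.463465 + 0.144145] / 0.444535 = 1.366842
d₂ = d₁ − σ√T = 1.366842 − 0.444535 = 0.922307
N(d₁) = 0.914163,  N(d₂) = 0.821816,  e^(−rT) = 0.955674
E₀ = V₀·N(d₁) − D·e^(−rT)·N(d₂)
   = 478.7906·0.914163 − 301.2072·0.955674·0.821816 = 201.128040
B₀ = V₀ − E₀ = 478.7906 − 201.128040 = 277.662560
spread = −(1/T)·ln(B₀/D) − r = −(1/5.4625)·ln(277.662560/301.2072) − 0.0083 = 0.00660011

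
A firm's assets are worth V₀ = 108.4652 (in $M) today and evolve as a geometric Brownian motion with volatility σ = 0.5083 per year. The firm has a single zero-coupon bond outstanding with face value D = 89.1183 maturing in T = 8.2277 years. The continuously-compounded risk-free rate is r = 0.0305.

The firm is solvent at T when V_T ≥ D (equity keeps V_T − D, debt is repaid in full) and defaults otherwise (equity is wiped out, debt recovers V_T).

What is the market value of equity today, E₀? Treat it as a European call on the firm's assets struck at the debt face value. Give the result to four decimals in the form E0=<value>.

d₁ = [ln(V₀/D) + (r + σ²/2)T] / (σ√T)
   = [ln(108.4652/89.1183) + (0.0305 + 0.5·0.5083²)·8.2277] / (0.5083·√8.2277)
   = [0.196465 + 1.313836] / 1.458006 = 1.035867
d₂ = d₁ − σ√T = 1.035867 − 1.458006 = -0.422139
N(d₁) = 0.849868,  N(d₂) = 0.336462,  e^(−rT) = 0.778065
E₀ = V₀·N(d₁) − D·e^(−rT)·N(d₂)
   = 108.4652·0.849868 − 89.1183·0.778065·0.336462 = 68.850883

E0=68.8509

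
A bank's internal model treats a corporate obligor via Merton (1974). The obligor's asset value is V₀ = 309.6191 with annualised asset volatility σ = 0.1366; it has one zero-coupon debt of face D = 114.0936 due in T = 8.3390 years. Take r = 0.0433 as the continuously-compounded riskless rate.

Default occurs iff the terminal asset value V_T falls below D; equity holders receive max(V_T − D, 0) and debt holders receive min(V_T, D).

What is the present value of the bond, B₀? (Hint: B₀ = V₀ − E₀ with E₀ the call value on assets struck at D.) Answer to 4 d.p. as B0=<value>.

B0=79.5102

d₁ = [ln(V₀/D) + (r + σ²/2)T] / (σ√T)
   = [ln(309.6191/114.0936) + (0.0433 + 0.5·0.1366²)·8.3390] / (0.1366·√8.3390)
   = [0.998324 + 0.438880] / 0.394464 = 3.643431
d₂ = d₁ − σ√T = 3.643431 − 0.394464 = 3.248967
N(d₁) = 0.999865,  N(d₂) = 0.999421,  e^(−rT) = 0.696924
E₀ = V₀·N(d₁) − D·e^(−rT)·N(d₂)
   = 309.6191·0.999865 − 114.0936·0.696924·0.999421 = 230.108916
B₀ = V₀ − E₀ = 309.6191 − 230.108916 = 79.510184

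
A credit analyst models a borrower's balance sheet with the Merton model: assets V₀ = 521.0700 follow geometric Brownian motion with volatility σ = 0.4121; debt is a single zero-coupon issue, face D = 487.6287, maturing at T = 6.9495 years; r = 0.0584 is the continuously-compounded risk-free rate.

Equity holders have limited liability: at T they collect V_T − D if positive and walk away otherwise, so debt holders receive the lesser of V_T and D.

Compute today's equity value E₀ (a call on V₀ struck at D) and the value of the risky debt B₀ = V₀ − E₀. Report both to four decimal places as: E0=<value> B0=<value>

E0=287.1371 B0=233.9329

d₁ = [ln(V₀/D) + (r + σ²/2)T] / (σ√T)
   = [ln(521.0700/487.6287) + (0.0584 + 0.5·0.4121²)·6.9495] / (0.4121·√6.9495)
   = [0.066330 + 0.995955] / 1.086374 = 0.977826
d₂ = d₁ − σ√T = 0.977826 − 1.086374 = -0.108548
N(d₁) = 0.835920,  N(d₂) = 0.456781,  e^(−rT) = 0.666410
E₀ = V₀·N(d₁) − D·e^(−rT)·N(d₂)
   = 521.0700·0.835920 − 487.6287·0.666410·0.456781 = 287.137149
B₀ = V₀ − E₀ = 521.0700 − 287.137149 = 233.932851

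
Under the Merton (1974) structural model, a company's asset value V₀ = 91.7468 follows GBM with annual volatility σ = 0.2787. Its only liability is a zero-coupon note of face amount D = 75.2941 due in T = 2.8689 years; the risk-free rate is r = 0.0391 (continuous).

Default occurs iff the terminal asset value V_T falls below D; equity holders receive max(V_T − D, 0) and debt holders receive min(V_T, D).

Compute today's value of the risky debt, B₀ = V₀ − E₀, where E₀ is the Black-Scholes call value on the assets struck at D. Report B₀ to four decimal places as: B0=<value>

B0=61.6881

d₁ = [ln(V₀/D) + (r + σ²/2)T] / (σ√T)
   = [ln(91.7468/75.2941) + (0.0391 + 0.5·0.2787²)·2.8689] / (0.2787·√2.8689)
   = [0.197631 + 0.223593] / 0.472057 = 0.892315
d₂ = d₁ − σ√T = 0.892315 − 0.472057 = 0.420258
N(d₁) = 0.813888,  N(d₂) = 0.662851,  e^(−rT) = 0.893889
E₀ = V₀·N(d₁) − D·e^(−rT)·N(d₂)
   = 91.7468·0.813888 − 75.2941·0.893889·0.662851 = 30.058700
B₀ = V₀ − E₀ = 91.7468 − 30.058700 = 61.688100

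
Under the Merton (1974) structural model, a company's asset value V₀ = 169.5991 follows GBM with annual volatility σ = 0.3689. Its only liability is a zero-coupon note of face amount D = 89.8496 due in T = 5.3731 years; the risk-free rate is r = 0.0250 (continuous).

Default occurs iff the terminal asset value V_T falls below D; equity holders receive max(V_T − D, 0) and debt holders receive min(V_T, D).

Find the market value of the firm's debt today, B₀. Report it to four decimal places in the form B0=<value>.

d₁ = [ln(V₀/D) + (r + σ²/2)T] / (σ√T)
   = [ln(169.5991/89.8496) + (0.0250 + 0.5·0.3689²)·5.3731] / (0.3689·√5.3731)
   = [0.635300 + 0.499933] / 0.855108 = 1.327590
d₂ = d₁ − σ√T = 1.327590 − 0.855108 = 0.472481
N(d₁) = 0.907843,  N(d₂) = 0.681708,  e^(−rT) = 0.874304
E₀ = V₀·N(d₁) − D·e^(−rT)·N(d₂)
   = 169.5991·0.907843 − 89.8496·0.874304·0.681708 = 100.417209
B₀ = V₀ − E₀ = 169.5991 − 100.417209 = 69.181891

B0=69.1819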